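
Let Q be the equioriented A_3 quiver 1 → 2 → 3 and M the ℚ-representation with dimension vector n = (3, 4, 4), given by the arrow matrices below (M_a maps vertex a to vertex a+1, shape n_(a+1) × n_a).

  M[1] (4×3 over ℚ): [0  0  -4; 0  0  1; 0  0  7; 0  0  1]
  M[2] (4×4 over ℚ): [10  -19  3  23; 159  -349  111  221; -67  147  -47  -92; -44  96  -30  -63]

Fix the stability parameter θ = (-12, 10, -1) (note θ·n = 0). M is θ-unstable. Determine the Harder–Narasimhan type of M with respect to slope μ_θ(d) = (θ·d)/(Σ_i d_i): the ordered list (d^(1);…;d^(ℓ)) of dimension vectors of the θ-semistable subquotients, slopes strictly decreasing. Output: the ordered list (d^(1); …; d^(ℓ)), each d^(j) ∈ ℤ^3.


Via rank(M_{q-1}∘⋯∘M_p): M ≅ I[1,1]^2, I[1,3], I[2,3]^3.
μ_θ-semistable layers: μ^(1)=9/2; μ^(2)=-12

((0, 4, 4); (3, 0, 0))


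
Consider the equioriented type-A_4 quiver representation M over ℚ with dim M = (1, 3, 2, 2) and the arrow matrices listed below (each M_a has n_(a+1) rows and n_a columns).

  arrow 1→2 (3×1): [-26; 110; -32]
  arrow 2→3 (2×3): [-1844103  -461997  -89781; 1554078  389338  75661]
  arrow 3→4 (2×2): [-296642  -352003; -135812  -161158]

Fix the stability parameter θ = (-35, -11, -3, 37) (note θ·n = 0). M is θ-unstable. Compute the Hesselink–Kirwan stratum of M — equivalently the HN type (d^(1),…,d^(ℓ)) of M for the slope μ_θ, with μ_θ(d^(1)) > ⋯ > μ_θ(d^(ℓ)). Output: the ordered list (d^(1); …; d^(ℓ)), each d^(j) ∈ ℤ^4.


Interval decomposition of M: I[1,2], I[2,3], I[2,4], I[4,4].
HN type (ℓ=4): μ^(1)=37; μ^(2)=-3; μ^(3)=-11; μ^(4)=-35

((0, 0, 0, 2); (0, 0, 2, 0); (0, 3, 0, 0); (1, 0, 0, 0))


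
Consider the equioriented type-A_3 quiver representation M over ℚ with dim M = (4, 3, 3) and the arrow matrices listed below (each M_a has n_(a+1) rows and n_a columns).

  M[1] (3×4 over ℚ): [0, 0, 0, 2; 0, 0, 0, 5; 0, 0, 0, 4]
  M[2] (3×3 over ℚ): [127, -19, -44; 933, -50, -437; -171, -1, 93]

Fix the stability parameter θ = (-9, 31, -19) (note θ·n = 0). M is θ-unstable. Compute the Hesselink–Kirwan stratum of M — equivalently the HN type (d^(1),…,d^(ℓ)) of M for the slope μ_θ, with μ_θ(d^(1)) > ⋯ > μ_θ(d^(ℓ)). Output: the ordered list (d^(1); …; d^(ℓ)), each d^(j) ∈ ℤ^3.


Interval decomposition of M: I[1,1]^3, I[1,3], I[2,3]^2.
HN type (ℓ=2): μ^(1)=6; μ^(2)=-9

((0, 3, 3); (4, 0, 0))


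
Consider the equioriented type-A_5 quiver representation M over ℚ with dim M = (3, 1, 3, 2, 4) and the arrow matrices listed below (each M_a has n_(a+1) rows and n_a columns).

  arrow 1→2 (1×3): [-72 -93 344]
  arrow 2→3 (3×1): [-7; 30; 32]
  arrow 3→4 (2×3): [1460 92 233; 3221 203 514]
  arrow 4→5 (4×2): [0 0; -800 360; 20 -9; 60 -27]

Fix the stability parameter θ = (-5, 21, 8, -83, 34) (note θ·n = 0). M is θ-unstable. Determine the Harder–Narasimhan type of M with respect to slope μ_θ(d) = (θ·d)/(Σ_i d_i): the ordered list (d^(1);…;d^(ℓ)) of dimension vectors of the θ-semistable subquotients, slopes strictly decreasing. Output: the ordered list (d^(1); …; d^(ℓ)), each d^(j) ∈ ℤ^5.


Barcode: M ≅ I[1,1]^2, I[1,5], I[3,3], I[3,4], I[5,5]^3. HN layers by μ_θ (5 steps, strictly decreasing):
  μ^(1)=34; μ^(2)=8; μ^(3)=-5; μ^(4)=-59/4; μ^(5)=-75/2

((0, 0, 0, 0, 4); (0, 0, 1, 0, 0); (2, 0, 0, 0, 0); (1, 1, 1, 1, 0); (0, 0, 1, 1, 0))


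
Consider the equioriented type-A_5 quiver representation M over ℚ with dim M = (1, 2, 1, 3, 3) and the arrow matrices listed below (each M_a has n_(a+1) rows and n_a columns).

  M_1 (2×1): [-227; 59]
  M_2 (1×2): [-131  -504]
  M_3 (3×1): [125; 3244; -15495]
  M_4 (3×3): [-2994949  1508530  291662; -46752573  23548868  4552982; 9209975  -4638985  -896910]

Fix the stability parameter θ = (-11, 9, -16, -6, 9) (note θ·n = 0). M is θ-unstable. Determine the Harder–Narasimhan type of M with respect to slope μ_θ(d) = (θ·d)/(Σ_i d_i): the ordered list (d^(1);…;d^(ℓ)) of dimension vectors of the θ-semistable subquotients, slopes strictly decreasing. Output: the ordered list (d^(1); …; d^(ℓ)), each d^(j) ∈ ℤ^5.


Via rank(M_{q-1}∘⋯∘M_p): M ≅ I[1,5], I[2,2], I[4,4], I[4,5], I[5,5].
μ_θ-semistable layers: μ^(1)=9; μ^(2)=-13/3; μ^(3)=-6; μ^(4)=-11

((0, 1, 0, 0, 3); (0, 1, 1, 1, 0); (0, 0, 0, 2, 0); (1, 0, 0, 0, 0))


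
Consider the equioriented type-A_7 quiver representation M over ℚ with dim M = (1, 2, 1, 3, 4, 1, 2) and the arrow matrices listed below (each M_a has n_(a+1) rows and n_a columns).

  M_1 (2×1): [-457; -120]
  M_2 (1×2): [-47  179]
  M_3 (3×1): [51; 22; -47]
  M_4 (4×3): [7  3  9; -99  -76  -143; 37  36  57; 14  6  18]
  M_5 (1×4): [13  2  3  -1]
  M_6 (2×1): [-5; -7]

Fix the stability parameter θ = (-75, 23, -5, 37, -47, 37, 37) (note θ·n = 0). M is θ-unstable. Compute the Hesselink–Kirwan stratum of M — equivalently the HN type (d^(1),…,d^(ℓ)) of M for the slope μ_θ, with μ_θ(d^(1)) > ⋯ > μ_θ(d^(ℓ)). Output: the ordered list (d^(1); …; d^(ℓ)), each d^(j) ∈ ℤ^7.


Interval decomposition of M: I[1,4], I[2,2], I[4,5], I[4,7], I[5,5]^2, I[7,7].
HN type (ℓ=6): μ^(1)=37; μ^(2)=23; μ^(3)=9; μ^(4)=-5; μ^(5)=-47; μ^(6)=-75

((0, 0, 0, 1, 0, 1, 2); (0, 1, 0, 0, 0, 0, 0); (0, 1, 1, 0, 0, 0, 0); (0, 0, 0, 2, 2, 0, 0); (0, 0, 0, 0, 2, 0, 0); (1, 0, 0, 0, 0, 0, 0))


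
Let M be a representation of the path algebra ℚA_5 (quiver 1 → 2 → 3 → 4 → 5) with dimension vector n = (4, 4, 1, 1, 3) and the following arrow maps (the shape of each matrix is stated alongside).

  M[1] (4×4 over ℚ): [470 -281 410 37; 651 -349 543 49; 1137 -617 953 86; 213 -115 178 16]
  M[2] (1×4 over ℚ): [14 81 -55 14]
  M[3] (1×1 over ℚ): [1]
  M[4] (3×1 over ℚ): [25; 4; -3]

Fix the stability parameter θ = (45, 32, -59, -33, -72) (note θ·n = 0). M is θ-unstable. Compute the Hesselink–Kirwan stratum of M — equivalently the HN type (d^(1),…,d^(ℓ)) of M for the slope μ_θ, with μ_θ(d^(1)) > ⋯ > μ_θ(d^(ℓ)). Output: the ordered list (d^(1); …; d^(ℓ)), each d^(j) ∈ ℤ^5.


Interval decomposition of M: I[1,2]^3, I[1,5], I[5,5]^2.
HN type (ℓ=3): μ^(1)=77/2; μ^(2)=-87/5; μ^(3)=-72

((3, 3, 0, 0, 0); (1, 1, 1, 1, 1); (0, 0, 0, 0, 2))


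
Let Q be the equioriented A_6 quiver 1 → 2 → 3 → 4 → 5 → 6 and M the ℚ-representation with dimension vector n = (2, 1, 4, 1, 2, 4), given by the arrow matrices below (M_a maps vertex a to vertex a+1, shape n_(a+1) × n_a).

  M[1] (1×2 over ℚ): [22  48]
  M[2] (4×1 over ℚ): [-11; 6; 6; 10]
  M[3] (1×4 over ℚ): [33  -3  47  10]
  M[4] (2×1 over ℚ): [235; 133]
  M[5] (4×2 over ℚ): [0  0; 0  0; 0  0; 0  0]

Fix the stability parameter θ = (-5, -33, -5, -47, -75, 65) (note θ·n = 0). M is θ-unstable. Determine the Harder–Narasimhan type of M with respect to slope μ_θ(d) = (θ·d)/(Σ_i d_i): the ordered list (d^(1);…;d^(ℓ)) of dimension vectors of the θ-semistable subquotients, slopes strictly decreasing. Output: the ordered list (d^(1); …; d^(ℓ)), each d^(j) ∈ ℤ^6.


Barcode: M ≅ I[1,1], I[1,5], I[3,3]^3, I[5,5], I[6,6]^4. HN layers by μ_θ (4 steps, strictly decreasing):
  μ^(1)=65; μ^(2)=-5; μ^(3)=-33; μ^(4)=-75

((0, 0, 0, 0, 0, 4); (1, 0, 3, 0, 0, 0); (1, 1, 1, 1, 1, 0); (0, 0, 0, 0, 1, 0))


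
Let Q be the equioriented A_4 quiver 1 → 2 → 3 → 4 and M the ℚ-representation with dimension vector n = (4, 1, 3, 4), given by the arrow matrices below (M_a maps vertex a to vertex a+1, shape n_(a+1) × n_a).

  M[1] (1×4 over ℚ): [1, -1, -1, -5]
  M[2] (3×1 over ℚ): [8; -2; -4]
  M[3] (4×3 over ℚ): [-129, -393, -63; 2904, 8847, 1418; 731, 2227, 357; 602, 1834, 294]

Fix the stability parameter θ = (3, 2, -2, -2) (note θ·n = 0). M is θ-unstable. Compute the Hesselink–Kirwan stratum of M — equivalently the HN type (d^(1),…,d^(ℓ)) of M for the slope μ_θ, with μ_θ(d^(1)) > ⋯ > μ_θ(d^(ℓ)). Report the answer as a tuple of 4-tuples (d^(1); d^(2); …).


Via rank(M_{q-1}∘⋯∘M_p): M ≅ I[1,1]^3, I[1,4], I[3,3], I[3,4], I[4,4]^2.
μ_θ-semistable layers: μ^(1)=3; μ^(2)=1/4; μ^(3)=-2

((3, 0, 0, 0); (1, 1, 1, 1); (0, 0, 2, 3))


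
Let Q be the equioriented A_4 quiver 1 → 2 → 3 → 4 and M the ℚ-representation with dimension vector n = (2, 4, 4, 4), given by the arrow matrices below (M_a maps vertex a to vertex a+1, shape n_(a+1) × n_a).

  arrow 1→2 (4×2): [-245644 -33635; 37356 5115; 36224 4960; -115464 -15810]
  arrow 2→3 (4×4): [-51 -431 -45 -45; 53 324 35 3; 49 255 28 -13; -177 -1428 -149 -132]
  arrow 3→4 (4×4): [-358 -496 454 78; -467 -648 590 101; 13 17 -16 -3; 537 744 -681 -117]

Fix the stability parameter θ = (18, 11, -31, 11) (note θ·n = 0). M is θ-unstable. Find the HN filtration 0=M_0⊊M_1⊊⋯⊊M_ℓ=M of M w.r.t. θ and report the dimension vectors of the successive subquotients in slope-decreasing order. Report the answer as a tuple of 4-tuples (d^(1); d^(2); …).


Interval decomposition of M: I[1,1], I[1,4], I[2,3], I[2,4]^2, I[4,4].
HN type (ℓ=4): μ^(1)=18; μ^(2)=11; μ^(3)=-2/3; μ^(4)=-10

((1, 0, 0, 0); (0, 0, 0, 4); (1, 1, 1, 0); (0, 3, 3, 0))


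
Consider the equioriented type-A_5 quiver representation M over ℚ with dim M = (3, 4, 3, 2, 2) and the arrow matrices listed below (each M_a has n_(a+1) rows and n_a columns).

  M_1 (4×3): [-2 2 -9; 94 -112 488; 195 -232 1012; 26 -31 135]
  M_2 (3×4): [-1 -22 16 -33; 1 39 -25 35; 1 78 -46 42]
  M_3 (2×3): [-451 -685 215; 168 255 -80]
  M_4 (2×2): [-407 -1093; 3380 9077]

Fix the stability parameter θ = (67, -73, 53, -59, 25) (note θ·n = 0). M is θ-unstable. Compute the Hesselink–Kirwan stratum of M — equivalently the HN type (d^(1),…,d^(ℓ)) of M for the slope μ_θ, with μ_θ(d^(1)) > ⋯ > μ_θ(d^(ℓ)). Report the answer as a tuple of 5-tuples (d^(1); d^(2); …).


Interval decomposition of M: I[1,3], I[1,5]^2, I[2,2].
HN type (ℓ=4): μ^(1)=53; μ^(2)=25; μ^(3)=-3; μ^(4)=-73

((0, 0, 1, 0, 0); (0, 0, 0, 0, 2); (3, 3, 2, 2, 0); (0, 1, 0, 0, 0))


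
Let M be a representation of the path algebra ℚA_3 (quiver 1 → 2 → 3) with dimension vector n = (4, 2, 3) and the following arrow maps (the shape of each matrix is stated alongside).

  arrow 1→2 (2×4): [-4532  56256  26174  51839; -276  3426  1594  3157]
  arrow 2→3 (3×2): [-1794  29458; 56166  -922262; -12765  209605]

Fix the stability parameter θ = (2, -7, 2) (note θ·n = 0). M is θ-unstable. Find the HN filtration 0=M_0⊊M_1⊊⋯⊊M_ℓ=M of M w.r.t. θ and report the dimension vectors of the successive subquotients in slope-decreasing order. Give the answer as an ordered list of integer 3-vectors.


Interval decomposition of M: I[1,1]^2, I[1,2], I[1,3], I[3,3]^2.
HN type (ℓ=2): μ^(1)=2; μ^(2)=-5/2

((2, 0, 3); (2, 2, 0))


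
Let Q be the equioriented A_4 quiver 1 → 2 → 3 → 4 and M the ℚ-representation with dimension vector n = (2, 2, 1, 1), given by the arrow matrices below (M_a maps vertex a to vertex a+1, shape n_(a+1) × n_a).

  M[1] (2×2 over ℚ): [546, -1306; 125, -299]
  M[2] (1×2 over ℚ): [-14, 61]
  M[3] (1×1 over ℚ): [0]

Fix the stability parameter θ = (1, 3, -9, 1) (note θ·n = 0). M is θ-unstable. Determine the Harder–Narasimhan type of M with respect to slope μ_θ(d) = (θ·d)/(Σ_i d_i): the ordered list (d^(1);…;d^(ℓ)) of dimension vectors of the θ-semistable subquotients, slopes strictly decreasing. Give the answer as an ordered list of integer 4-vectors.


Via rank(M_{q-1}∘⋯∘M_p): M ≅ I[1,2], I[1,3], I[4,4].
μ_θ-semistable layers: μ^(1)=3; μ^(2)=1; μ^(3)=-5/3

((0, 1, 0, 0); (1, 0, 0, 1); (1, 1, 1, 0))


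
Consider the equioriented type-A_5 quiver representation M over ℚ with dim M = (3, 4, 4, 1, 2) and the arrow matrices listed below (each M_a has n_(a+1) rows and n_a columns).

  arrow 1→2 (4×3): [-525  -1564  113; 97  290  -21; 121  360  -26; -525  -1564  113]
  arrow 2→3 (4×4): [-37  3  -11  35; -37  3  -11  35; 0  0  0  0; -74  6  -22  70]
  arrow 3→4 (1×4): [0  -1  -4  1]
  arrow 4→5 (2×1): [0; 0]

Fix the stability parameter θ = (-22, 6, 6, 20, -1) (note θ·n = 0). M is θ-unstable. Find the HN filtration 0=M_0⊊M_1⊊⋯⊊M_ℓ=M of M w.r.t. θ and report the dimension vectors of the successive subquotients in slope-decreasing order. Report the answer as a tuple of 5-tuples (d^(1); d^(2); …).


Interval decomposition of M: I[1,2]^2, I[1,4], I[2,2], I[3,3]^3, I[5,5]^2.
HN type (ℓ=4): μ^(1)=20; μ^(2)=6; μ^(3)=-1; μ^(4)=-22

((0, 0, 0, 1, 0); (0, 4, 4, 0, 0); (0, 0, 0, 0, 2); (3, 0, 0, 0, 0))


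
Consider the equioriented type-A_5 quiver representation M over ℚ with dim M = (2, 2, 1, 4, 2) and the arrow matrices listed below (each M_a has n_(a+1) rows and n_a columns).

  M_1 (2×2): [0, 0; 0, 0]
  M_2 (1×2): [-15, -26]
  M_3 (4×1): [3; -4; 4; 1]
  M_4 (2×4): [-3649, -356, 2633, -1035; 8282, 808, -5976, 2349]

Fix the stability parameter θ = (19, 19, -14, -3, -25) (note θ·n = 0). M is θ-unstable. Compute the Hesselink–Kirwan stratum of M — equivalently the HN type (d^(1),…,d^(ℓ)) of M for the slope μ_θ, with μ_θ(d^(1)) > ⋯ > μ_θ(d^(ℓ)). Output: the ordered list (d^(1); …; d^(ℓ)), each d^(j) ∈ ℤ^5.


Barcode: M ≅ I[1,1]^2, I[2,2], I[2,5], I[4,4]^2, I[4,5]. HN layers by μ_θ (4 steps, strictly decreasing):
  μ^(1)=19; μ^(2)=-3; μ^(3)=-23/4; μ^(4)=-14

((2, 1, 0, 0, 0); (0, 0, 0, 2, 0); (0, 1, 1, 1, 1); (0, 0, 0, 1, 1))


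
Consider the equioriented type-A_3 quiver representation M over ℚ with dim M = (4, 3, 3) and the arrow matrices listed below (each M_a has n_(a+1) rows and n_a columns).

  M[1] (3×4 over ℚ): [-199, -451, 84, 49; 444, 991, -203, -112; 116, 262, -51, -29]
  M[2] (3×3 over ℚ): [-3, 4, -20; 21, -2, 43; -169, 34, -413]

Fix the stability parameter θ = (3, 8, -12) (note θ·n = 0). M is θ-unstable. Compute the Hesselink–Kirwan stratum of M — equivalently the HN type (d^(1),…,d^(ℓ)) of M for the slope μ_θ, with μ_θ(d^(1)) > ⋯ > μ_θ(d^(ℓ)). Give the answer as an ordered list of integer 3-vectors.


Barcode: M ≅ I[1,1], I[1,3]^3. HN layers by μ_θ (2 steps, strictly decreasing):
  μ^(1)=3; μ^(2)=-1/3

((1, 0, 0); (3, 3, 3))


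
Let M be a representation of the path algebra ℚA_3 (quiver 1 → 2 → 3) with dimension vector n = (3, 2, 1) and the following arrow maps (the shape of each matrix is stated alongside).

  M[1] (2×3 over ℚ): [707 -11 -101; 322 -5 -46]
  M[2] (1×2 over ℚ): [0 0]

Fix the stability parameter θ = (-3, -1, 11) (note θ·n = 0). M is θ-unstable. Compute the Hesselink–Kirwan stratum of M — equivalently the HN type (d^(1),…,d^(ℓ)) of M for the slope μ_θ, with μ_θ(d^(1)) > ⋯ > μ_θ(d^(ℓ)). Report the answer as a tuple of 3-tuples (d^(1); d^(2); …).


Barcode: M ≅ I[1,1], I[1,2]^2, I[3,3]. HN layers by μ_θ (3 steps, strictly decreasing):
  μ^(1)=11; μ^(2)=-1; μ^(3)=-3

((0, 0, 1); (0, 2, 0); (3, 0, 0))


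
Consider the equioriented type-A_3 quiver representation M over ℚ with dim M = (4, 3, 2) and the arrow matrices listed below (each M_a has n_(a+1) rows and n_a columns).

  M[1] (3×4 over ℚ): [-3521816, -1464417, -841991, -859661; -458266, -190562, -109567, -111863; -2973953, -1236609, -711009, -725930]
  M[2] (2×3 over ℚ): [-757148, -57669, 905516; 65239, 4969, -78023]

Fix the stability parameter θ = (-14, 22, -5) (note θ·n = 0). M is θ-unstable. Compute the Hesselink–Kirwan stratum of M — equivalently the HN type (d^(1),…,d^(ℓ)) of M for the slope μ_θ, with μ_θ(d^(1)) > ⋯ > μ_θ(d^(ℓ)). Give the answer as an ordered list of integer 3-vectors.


Barcode: M ≅ I[1,1], I[1,2], I[1,3]^2. HN layers by μ_θ (3 steps, strictly decreasing):
  μ^(1)=22; μ^(2)=17/2; μ^(3)=-14

((0, 1, 0); (0, 2, 2); (4, 0, 0))


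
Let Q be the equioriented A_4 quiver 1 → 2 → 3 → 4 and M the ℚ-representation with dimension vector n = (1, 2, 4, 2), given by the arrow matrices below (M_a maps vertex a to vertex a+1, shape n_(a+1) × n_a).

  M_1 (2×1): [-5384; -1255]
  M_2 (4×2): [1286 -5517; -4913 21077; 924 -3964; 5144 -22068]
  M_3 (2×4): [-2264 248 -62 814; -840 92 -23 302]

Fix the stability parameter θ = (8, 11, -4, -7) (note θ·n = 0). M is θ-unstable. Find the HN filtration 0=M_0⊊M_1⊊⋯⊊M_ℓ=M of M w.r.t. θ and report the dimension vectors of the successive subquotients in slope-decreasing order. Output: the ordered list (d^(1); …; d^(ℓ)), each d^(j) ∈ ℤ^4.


Barcode: M ≅ I[1,3], I[2,3], I[3,4]^2. HN layers by μ_θ (3 steps, strictly decreasing):
  μ^(1)=5; μ^(2)=7/2; μ^(3)=-11/2

((1, 1, 1, 0); (0, 1, 1, 0); (0, 0, 2, 2))


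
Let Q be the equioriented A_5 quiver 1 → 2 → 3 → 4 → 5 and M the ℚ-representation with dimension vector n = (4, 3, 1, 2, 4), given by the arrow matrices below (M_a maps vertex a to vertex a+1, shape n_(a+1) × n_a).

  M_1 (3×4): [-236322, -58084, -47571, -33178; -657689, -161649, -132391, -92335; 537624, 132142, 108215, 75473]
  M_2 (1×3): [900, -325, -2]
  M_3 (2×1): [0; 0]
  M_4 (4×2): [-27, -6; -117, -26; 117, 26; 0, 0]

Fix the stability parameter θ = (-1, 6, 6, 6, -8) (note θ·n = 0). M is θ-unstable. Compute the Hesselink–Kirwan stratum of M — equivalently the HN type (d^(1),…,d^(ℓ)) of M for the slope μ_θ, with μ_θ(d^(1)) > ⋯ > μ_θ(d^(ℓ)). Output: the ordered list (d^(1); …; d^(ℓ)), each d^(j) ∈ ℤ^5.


Interval decomposition of M: I[1,1], I[1,2]^2, I[1,3], I[4,4], I[4,5], I[5,5]^3.
HN type (ℓ=3): μ^(1)=6; μ^(2)=-1; μ^(3)=-8

((0, 3, 1, 1, 0); (4, 0, 0, 1, 1); (0, 0, 0, 0, 3))


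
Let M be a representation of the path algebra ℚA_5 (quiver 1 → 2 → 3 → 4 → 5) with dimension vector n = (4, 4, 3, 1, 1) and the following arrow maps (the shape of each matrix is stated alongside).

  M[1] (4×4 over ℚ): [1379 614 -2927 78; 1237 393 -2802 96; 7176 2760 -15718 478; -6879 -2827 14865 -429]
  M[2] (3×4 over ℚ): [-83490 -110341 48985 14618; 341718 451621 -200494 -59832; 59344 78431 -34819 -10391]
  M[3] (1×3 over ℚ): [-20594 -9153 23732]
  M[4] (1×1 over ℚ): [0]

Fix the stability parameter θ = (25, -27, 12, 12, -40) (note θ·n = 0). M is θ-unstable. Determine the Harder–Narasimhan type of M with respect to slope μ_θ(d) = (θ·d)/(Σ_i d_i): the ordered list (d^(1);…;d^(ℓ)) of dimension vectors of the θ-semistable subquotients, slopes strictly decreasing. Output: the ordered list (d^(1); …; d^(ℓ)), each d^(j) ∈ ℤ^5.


Via rank(M_{q-1}∘⋯∘M_p): M ≅ I[1,2], I[1,3]^2, I[1,4], I[5,5].
μ_θ-semistable layers: μ^(1)=12; μ^(2)=-1; μ^(3)=-40

((0, 0, 3, 1, 0); (4, 4, 0, 0, 0); (0, 0, 0, 0, 1))


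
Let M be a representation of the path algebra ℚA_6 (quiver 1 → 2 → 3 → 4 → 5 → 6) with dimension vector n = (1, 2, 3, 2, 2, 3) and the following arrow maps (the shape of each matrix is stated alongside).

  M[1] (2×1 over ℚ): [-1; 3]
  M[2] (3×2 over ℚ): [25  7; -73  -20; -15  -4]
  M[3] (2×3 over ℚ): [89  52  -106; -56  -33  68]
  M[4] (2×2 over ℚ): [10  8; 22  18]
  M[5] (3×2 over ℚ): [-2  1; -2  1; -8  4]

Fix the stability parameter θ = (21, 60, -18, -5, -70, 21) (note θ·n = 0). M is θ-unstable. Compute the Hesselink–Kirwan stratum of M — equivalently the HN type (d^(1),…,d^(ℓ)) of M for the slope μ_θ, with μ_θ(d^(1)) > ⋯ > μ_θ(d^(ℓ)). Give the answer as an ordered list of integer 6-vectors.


Interval decomposition of M: I[1,6], I[2,5], I[3,3], I[6,6]^2.
HN type (ℓ=4): μ^(1)=21; μ^(2)=-12/5; μ^(3)=-33/4; μ^(4)=-18

((0, 0, 0, 0, 0, 3); (1, 1, 1, 1, 1, 0); (0, 1, 1, 1, 1, 0); (0, 0, 1, 0, 0, 0))


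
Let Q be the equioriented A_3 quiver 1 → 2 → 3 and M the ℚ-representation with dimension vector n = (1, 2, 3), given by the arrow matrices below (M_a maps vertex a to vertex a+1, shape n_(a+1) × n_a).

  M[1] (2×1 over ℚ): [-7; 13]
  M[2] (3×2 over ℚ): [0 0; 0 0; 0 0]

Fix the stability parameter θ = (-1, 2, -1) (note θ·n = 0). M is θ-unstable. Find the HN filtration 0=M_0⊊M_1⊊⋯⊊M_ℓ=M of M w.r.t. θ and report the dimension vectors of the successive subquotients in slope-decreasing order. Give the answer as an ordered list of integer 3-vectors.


Via rank(M_{q-1}∘⋯∘M_p): M ≅ I[1,2], I[2,2], I[3,3]^3.
μ_θ-semistable layers: μ^(1)=2; μ^(2)=-1

((0, 2, 0); (1, 0, 3))


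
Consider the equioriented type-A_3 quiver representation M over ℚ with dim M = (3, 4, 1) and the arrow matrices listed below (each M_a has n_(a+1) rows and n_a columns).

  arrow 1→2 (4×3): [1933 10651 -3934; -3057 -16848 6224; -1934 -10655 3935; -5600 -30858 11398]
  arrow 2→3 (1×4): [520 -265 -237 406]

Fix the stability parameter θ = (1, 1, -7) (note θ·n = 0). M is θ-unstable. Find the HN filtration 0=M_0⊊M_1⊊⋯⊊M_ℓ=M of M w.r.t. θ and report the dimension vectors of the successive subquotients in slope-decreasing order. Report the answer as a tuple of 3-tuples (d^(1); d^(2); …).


Via rank(M_{q-1}∘⋯∘M_p): M ≅ I[1,2]^2, I[1,3], I[2,2].
μ_θ-semistable layers: μ^(1)=1; μ^(2)=-5/3

((2, 3, 0); (1, 1, 1))


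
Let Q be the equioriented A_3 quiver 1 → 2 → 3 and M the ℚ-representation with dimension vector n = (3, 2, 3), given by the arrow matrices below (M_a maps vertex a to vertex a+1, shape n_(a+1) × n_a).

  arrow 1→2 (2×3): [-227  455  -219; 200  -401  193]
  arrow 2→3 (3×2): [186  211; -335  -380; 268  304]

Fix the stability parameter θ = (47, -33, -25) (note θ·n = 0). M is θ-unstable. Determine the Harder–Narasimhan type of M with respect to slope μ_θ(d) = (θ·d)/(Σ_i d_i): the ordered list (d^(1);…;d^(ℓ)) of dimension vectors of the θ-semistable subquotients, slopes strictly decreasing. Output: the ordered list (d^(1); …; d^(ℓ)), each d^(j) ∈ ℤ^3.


Barcode: M ≅ I[1,1], I[1,3]^2, I[3,3]. HN layers by μ_θ (3 steps, strictly decreasing):
  μ^(1)=47; μ^(2)=-11/3; μ^(3)=-25

((1, 0, 0); (2, 2, 2); (0, 0, 1))


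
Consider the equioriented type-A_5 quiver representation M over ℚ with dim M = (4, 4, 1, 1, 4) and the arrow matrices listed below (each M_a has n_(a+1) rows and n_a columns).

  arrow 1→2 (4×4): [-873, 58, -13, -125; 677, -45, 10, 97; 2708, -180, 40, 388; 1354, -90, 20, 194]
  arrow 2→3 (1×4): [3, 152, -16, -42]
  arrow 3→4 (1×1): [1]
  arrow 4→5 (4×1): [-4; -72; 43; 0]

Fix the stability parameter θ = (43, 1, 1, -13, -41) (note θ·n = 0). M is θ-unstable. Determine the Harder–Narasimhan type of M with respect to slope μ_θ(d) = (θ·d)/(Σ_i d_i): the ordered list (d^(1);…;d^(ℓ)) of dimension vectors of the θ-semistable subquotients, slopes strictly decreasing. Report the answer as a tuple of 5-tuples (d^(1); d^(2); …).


Interval decomposition of M: I[1,1]^2, I[1,2], I[1,5], I[2,2]^2, I[5,5]^3.
HN type (ℓ=5): μ^(1)=43; μ^(2)=22; μ^(3)=1; μ^(4)=-9/5; μ^(5)=-41

((2, 0, 0, 0, 0); (1, 1, 0, 0, 0); (0, 2, 0, 0, 0); (1, 1, 1, 1, 1); (0, 0, 0, 0, 3))


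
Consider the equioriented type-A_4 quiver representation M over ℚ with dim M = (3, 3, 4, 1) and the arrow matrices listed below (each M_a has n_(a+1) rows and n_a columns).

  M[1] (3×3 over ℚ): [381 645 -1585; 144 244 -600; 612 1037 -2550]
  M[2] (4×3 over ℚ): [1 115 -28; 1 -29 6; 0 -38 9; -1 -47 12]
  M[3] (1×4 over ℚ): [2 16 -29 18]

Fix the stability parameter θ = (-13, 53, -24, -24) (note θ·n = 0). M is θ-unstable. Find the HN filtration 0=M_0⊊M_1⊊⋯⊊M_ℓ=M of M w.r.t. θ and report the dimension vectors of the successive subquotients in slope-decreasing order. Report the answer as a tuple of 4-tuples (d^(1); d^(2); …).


Interval decomposition of M: I[1,1], I[1,3], I[1,4], I[2,3], I[3,3].
HN type (ℓ=4): μ^(1)=29/2; μ^(2)=5/3; μ^(3)=-13; μ^(4)=-24

((0, 2, 2, 0); (0, 1, 1, 1); (3, 0, 0, 0); (0, 0, 1, 0))


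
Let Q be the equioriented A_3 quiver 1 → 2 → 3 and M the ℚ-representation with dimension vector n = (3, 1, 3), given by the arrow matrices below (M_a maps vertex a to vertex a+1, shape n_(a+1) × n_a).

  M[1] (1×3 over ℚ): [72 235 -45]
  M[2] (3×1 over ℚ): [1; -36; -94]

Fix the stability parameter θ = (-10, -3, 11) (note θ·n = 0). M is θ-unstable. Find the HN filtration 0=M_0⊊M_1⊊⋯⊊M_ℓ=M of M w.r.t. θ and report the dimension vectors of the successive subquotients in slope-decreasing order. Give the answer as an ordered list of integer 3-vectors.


Via rank(M_{q-1}∘⋯∘M_p): M ≅ I[1,1]^2, I[1,3], I[3,3]^2.
μ_θ-semistable layers: μ^(1)=11; μ^(2)=-3; μ^(3)=-10

((0, 0, 3); (0, 1, 0); (3, 0, 0))


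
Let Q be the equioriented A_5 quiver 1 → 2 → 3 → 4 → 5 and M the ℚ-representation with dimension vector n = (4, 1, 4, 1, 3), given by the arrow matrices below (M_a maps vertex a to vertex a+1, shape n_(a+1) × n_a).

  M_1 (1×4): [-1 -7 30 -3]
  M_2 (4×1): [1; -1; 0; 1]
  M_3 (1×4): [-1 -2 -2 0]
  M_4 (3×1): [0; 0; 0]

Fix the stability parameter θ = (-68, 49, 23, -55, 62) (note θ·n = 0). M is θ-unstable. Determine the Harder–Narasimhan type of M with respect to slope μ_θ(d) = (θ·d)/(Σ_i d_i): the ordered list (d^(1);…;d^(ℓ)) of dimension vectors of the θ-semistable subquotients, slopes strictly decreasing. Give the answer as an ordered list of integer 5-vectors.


Interval decomposition of M: I[1,1]^3, I[1,4], I[3,3]^3, I[5,5]^3.
HN type (ℓ=4): μ^(1)=62; μ^(2)=23; μ^(3)=17/3; μ^(4)=-68

((0, 0, 0, 0, 3); (0, 0, 3, 0, 0); (0, 1, 1, 1, 0); (4, 0, 0, 0, 0))


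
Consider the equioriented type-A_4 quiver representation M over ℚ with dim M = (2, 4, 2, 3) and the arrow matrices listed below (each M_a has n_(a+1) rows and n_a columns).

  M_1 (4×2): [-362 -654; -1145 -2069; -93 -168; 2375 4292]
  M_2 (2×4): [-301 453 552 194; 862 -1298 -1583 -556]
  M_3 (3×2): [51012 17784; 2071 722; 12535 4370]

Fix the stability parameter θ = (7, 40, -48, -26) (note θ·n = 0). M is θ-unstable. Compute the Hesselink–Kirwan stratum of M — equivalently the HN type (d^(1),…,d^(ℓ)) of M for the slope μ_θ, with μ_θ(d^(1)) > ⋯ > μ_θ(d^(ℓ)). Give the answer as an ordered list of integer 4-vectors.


Interval decomposition of M: I[1,3], I[1,4], I[2,2]^2, I[4,4]^2.
HN type (ℓ=4): μ^(1)=40; μ^(2)=-1/3; μ^(3)=-27/4; μ^(4)=-26

((0, 2, 0, 0); (1, 1, 1, 0); (1, 1, 1, 1); (0, 0, 0, 2))


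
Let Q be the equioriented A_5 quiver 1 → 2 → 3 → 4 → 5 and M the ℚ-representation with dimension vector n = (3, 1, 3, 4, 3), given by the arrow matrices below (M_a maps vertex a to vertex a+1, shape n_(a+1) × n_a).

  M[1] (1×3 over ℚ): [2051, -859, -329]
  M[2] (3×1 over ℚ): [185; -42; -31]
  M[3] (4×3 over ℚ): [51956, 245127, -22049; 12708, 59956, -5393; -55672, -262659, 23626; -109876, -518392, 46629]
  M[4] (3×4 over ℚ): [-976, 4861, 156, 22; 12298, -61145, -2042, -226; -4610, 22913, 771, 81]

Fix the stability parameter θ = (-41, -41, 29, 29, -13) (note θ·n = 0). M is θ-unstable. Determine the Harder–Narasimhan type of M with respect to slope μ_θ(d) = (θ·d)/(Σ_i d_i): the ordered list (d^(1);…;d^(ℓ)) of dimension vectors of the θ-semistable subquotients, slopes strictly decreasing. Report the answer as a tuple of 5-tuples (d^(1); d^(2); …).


Via rank(M_{q-1}∘⋯∘M_p): M ≅ I[1,1]^2, I[1,5], I[3,3], I[3,5], I[4,4], I[4,5].
μ_θ-semistable layers: μ^(1)=29; μ^(2)=15; μ^(3)=8; μ^(4)=-41

((0, 0, 1, 1, 0); (0, 0, 2, 2, 2); (0, 0, 0, 1, 1); (3, 1, 0, 0, 0))


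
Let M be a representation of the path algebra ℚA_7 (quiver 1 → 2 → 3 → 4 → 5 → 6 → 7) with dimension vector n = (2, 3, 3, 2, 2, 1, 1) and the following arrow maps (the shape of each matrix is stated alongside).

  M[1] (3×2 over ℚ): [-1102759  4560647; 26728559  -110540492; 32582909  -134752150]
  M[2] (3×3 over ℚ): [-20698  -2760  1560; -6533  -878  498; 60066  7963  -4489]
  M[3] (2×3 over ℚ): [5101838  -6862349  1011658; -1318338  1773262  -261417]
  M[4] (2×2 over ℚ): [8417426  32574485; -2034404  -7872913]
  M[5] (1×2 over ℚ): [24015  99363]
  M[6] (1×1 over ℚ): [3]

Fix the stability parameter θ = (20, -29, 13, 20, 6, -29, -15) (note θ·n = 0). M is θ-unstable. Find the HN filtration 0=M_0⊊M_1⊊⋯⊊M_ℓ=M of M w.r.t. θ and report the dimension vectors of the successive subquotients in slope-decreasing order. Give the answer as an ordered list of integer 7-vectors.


Via rank(M_{q-1}∘⋯∘M_p): M ≅ I[1,5], I[1,7], I[2,3].
μ_θ-semistable layers: μ^(1)=13; μ^(2)=-1; μ^(3)=-9/2; μ^(4)=-29

((0, 0, 2, 1, 1, 0, 0); (0, 0, 1, 1, 1, 1, 1); (2, 2, 0, 0, 0, 0, 0); (0, 1, 0, 0, 0, 0, 0))


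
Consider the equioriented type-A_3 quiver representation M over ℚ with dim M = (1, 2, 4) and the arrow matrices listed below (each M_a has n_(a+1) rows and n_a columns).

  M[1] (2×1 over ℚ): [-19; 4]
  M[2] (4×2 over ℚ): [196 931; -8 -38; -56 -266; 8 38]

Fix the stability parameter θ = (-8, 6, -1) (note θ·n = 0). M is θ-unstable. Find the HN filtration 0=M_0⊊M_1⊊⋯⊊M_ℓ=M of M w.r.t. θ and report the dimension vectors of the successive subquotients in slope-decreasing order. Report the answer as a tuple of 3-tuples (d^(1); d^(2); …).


Via rank(M_{q-1}∘⋯∘M_p): M ≅ I[1,2], I[2,3], I[3,3]^3.
μ_θ-semistable layers: μ^(1)=6; μ^(2)=5/2; μ^(3)=-1; μ^(4)=-8

((0, 1, 0); (0, 1, 1); (0, 0, 3); (1, 0, 0))


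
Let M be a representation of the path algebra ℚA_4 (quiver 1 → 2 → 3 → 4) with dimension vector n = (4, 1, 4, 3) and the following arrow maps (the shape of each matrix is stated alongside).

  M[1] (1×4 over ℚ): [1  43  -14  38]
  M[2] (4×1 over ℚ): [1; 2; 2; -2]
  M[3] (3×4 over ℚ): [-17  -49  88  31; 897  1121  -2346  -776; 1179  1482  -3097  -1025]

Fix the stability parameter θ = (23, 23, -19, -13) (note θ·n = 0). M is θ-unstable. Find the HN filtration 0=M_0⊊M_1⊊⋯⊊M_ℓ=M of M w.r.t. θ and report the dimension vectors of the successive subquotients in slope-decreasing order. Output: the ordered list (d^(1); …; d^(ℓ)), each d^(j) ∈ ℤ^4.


Interval decomposition of M: I[1,1]^3, I[1,4], I[3,3], I[3,4]^2.
HN type (ℓ=4): μ^(1)=23; μ^(2)=7/2; μ^(3)=-13; μ^(4)=-19

((3, 0, 0, 0); (1, 1, 1, 1); (0, 0, 0, 2); (0, 0, 3, 0))


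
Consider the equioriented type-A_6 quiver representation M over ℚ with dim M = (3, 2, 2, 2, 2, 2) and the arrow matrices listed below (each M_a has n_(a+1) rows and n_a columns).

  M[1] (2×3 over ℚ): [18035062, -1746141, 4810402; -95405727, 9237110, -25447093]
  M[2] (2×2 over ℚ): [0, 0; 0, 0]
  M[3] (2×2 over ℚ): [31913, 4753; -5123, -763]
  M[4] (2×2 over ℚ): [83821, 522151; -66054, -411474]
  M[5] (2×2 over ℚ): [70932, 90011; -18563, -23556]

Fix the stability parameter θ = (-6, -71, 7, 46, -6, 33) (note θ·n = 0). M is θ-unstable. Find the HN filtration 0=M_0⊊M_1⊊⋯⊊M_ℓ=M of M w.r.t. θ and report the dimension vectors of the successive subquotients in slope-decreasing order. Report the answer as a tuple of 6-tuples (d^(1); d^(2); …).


Interval decomposition of M: I[1,1], I[1,2]^2, I[3,3], I[3,4], I[4,6], I[5,6].
HN type (ℓ=6): μ^(1)=46; μ^(2)=33; μ^(3)=20; μ^(4)=7; μ^(5)=-6; μ^(6)=-77/2

((0, 0, 0, 1, 0, 0); (0, 0, 0, 0, 0, 2); (0, 0, 0, 1, 1, 0); (0, 0, 2, 0, 0, 0); (1, 0, 0, 0, 1, 0); (2, 2, 0, 0, 0, 0))


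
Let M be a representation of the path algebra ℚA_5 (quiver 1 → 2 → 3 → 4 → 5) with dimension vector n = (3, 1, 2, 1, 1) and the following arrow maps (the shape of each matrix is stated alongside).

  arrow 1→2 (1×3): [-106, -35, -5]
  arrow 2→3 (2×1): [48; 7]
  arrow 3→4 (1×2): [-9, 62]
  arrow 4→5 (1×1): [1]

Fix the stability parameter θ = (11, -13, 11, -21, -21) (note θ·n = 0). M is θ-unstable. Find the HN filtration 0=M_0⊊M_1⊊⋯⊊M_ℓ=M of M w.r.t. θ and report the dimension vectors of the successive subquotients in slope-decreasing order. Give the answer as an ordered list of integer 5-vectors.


Barcode: M ≅ I[1,1]^2, I[1,5], I[3,3]. HN layers by μ_θ (2 steps, strictly decreasing):
  μ^(1)=11; μ^(2)=-33/5

((2, 0, 1, 0, 0); (1, 1, 1, 1, 1))


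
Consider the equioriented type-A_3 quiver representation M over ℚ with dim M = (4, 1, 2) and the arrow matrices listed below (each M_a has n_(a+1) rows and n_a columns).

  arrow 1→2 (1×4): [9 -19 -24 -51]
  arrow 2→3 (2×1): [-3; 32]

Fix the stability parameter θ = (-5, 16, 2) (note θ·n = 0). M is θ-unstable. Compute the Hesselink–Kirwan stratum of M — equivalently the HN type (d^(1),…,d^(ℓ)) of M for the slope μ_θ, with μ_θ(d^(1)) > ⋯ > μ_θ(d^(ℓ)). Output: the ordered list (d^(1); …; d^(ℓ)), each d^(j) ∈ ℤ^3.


Barcode: M ≅ I[1,1]^3, I[1,3], I[3,3]. HN layers by μ_θ (3 steps, strictly decreasing):
  μ^(1)=9; μ^(2)=2; μ^(3)=-5

((0, 1, 1); (0, 0, 1); (4, 0, 0))


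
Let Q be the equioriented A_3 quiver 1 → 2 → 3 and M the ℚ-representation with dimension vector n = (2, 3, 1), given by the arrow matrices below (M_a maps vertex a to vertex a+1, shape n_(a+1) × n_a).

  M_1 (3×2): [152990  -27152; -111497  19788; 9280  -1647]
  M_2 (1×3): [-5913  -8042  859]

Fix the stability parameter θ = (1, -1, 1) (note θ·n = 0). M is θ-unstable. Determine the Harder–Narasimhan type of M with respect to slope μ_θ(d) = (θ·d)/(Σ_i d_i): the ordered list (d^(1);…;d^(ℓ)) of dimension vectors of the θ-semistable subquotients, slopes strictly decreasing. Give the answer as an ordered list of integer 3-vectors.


Barcode: M ≅ I[1,2], I[1,3], I[2,2]. HN layers by μ_θ (3 steps, strictly decreasing):
  μ^(1)=1; μ^(2)=0; μ^(3)=-1

((0, 0, 1); (2, 2, 0); (0, 1, 0))


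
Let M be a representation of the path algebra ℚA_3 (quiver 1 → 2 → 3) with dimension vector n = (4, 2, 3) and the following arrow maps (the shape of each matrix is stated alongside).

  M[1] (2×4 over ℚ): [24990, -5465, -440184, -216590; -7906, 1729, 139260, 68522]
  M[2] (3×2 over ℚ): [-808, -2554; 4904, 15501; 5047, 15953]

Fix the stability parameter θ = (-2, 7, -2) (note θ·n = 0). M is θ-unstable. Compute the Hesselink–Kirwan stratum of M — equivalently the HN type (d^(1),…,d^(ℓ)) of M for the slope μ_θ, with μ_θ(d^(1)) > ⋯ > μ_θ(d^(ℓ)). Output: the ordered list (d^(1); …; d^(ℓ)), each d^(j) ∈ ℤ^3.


Barcode: M ≅ I[1,1]^2, I[1,3]^2, I[3,3]. HN layers by μ_θ (2 steps, strictly decreasing):
  μ^(1)=5/2; μ^(2)=-2

((0, 2, 2); (4, 0, 1))


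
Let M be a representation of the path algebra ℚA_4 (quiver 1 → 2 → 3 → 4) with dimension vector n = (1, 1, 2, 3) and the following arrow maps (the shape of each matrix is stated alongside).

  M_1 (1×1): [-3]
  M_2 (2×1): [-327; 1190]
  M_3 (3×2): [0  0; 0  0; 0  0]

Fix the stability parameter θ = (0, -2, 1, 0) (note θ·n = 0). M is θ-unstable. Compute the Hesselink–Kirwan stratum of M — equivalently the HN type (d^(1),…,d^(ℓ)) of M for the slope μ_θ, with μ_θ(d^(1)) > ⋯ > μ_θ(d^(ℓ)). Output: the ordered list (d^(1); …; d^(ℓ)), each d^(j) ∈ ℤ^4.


Via rank(M_{q-1}∘⋯∘M_p): M ≅ I[1,3], I[3,3], I[4,4]^3.
μ_θ-semistable layers: μ^(1)=1; μ^(2)=0; μ^(3)=-1

((0, 0, 2, 0); (0, 0, 0, 3); (1, 1, 0, 0))


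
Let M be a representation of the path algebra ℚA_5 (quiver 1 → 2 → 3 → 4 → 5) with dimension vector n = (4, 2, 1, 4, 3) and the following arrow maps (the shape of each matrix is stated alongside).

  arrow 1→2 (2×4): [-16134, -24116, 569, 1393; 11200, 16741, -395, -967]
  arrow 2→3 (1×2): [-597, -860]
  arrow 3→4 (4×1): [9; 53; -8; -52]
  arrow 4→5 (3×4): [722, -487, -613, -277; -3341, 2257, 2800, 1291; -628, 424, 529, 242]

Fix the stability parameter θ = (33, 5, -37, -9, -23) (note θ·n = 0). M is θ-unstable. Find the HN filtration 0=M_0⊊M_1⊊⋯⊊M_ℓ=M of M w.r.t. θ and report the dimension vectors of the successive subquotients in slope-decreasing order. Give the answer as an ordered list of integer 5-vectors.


Interval decomposition of M: I[1,1]^2, I[1,2], I[1,5], I[4,4], I[4,5]^2.
HN type (ℓ=5): μ^(1)=33; μ^(2)=19; μ^(3)=-31/5; μ^(4)=-9; μ^(5)=-16

((2, 0, 0, 0, 0); (1, 1, 0, 0, 0); (1, 1, 1, 1, 1); (0, 0, 0, 1, 0); (0, 0, 0, 2, 2))


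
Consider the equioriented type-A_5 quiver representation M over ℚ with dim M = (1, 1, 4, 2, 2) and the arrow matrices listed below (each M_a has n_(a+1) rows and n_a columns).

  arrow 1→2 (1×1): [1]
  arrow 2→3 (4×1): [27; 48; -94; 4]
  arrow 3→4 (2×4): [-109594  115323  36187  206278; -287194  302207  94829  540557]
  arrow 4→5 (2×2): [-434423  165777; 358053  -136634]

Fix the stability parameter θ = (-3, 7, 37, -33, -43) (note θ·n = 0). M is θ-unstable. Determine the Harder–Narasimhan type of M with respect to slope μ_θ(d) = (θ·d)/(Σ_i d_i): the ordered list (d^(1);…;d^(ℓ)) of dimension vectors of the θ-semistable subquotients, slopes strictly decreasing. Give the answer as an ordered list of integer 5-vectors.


Interval decomposition of M: I[1,3], I[3,3], I[3,5]^2.
HN type (ℓ=4): μ^(1)=37; μ^(2)=7; μ^(3)=-3; μ^(4)=-13

((0, 0, 2, 0, 0); (0, 1, 0, 0, 0); (1, 0, 0, 0, 0); (0, 0, 2, 2, 2))


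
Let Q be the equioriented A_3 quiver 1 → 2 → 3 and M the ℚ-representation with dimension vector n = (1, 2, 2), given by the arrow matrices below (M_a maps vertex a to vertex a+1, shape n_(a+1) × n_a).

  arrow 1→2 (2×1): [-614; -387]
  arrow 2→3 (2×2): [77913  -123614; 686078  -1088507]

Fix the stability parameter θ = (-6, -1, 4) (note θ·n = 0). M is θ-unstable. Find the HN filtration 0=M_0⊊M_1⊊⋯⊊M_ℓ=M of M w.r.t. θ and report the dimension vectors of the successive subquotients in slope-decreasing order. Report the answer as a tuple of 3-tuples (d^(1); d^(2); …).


Interval decomposition of M: I[1,3], I[2,3].
HN type (ℓ=3): μ^(1)=4; μ^(2)=-1; μ^(3)=-6

((0, 0, 2); (0, 2, 0); (1, 0, 0))


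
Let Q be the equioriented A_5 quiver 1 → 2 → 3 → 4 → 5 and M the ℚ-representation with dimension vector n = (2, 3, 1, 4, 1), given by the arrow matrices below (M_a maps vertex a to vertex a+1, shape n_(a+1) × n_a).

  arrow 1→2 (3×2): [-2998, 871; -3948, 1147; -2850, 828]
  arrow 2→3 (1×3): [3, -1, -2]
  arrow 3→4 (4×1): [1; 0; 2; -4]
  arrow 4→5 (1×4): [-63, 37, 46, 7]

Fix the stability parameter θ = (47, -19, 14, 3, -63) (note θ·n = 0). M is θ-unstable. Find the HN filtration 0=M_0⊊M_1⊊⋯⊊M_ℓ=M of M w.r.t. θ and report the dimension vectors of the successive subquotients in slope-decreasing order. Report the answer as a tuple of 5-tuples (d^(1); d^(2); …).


Interval decomposition of M: I[1,2], I[1,5], I[2,2], I[4,4]^3.
HN type (ℓ=4): μ^(1)=14; μ^(2)=3; μ^(3)=-18/5; μ^(4)=-19

((1, 1, 0, 0, 0); (0, 0, 0, 3, 0); (1, 1, 1, 1, 1); (0, 1, 0, 0, 0))


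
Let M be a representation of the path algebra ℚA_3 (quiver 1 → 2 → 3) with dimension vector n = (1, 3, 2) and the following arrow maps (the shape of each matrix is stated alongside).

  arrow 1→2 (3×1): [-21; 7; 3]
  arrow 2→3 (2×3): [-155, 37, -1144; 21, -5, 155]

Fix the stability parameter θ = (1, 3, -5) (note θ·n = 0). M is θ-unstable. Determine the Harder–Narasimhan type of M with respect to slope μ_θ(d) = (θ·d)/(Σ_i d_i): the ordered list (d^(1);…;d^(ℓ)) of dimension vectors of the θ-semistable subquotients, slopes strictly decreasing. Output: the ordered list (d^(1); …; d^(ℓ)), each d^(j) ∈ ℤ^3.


Barcode: M ≅ I[1,3], I[2,2], I[2,3]. HN layers by μ_θ (3 steps, strictly decreasing):
  μ^(1)=3; μ^(2)=-1/3; μ^(3)=-1

((0, 1, 0); (1, 1, 1); (0, 1, 1))


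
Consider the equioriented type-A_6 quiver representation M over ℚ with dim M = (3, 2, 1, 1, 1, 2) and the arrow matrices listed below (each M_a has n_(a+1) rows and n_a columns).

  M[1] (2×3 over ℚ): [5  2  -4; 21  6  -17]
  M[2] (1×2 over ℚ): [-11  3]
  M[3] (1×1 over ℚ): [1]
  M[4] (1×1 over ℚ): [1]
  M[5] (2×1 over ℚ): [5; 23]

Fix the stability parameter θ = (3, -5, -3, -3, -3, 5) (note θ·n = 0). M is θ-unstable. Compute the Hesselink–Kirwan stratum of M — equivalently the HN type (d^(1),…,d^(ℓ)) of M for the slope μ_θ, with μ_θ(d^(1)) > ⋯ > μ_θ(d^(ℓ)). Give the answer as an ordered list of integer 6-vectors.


Via rank(M_{q-1}∘⋯∘M_p): M ≅ I[1,1], I[1,2], I[1,6], I[6,6].
μ_θ-semistable layers: μ^(1)=5; μ^(2)=3; μ^(3)=-1; μ^(4)=-11/5

((0, 0, 0, 0, 0, 2); (1, 0, 0, 0, 0, 0); (1, 1, 0, 0, 0, 0); (1, 1, 1, 1, 1, 0))
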